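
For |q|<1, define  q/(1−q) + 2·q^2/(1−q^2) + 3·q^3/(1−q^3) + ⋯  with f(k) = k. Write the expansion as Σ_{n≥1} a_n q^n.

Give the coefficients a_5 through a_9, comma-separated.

6, 12, 8, 15, 13

d|5:{5,1}  Σf=5+1=6
n=6: 6·1 3·2 2·3 1·6  f→[6+3+2+1]=12
d|7:{7,1}  Σf=7+1=8
d|8:{1,2,4,8}  Σf=1+2+4+8=15
q^9  k|9↦f(k): 9:9 3:3 1:1  a_9=13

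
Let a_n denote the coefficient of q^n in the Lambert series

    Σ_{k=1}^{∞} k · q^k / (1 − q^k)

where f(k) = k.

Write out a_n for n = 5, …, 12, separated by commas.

q^5  k|5↦f(k): 5:5 1:1  a_5=6
d|6:{1,2,3,6}  Σf=1+2+3+6=12
q^7  k|7↦f(k): 1:1 7:7  a_7=8
q^8  k|8↦f(k): 8:8 4:4 2:2 1:1  a_8=15
q^9  k|9↦f(k): 1:1 3:3 9:9  a_9=13
q^10  k|10↦f(k): 1:1 2:2 5:5 10:10  a_10=18
n=11: 11·1 1·11  f→[11+1]=12
d|12:{1,2,3,4,6,12}  Σf=1+2+3+4+6+12=28

6, 12, 8, 15, 13, 18, 12, 28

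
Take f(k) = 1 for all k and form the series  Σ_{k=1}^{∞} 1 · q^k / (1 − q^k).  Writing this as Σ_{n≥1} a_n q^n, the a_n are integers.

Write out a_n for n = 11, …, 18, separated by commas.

n=11: 11·1 1·11  f→[1+1]=2
[q^12] f(12)=1,f(6)=1,f(4)=1,f(3)=1,f(2)=1,f(1)=1 ⇒ 6
[q^13] f(13)=1,f(1)=1 ⇒ 2
q^14  k|14↦f(k): 14:1 7:1 2:1 1:1  a_14=4
q^15  k|15↦f(k): 15:1 5:1 3:1 1:1  a_15=4
n=16: 1·16 2·8 4·4 8·2 16·1  f→[1+1+1+1+1]=5
n=17: 1·17 17·1  f→[1+1]=2
n=18: 18·1 9·2 6·3 3·6 2·9 1·18  f→[1+1+1+1+1+1]=6

2, 6, 2, 4, 4, 5, 2, 6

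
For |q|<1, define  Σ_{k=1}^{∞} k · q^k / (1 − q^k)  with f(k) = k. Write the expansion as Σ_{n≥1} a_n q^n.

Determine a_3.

a_3 = 4

q^3  k|3↦f(k): 1:1 3:3  a_3=4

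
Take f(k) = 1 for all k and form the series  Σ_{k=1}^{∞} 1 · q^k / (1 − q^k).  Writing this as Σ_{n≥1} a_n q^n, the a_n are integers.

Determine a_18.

a_18 = 6

d|18:{18,9,6,3,2,1}  Σf=1+1+1+1+1+1=6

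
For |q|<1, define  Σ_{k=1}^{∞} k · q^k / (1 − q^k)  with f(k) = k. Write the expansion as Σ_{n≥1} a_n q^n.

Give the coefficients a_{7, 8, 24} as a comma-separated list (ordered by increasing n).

q^7  k|7↦f(k): 1:1 7:7  a_7=8
d|8:{8,4,2,1}  Σf=8+4+2+1=15
d|24:{1,2,3,4,6,8,12,24}  Σf=1+2+3+4+6+8+12+24=60

8, 15, 60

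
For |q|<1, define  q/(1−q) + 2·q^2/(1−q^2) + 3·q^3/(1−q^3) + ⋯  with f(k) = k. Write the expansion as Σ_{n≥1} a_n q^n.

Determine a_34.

a_34 = 54

[q^34] f(1)=1,f(2)=2,f(17)=17,f(34)=34 ⇒ 54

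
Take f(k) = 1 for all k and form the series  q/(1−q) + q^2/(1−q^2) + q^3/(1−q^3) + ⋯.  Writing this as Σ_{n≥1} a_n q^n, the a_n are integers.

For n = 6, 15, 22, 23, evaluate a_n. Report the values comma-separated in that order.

4, 4, 4, 2

[q^6] f(6)=1,f(3)=1,f(2)=1,f(1)=1 ⇒ 4
n=15: 15·1 5·3 3·5 1·15  f→[1+1+1+1]=4
d|22:{1,2,11,22}  Σf=1+1+1+1=4
q^23  k|23↦f(k): 23:1 1:1  a_23=2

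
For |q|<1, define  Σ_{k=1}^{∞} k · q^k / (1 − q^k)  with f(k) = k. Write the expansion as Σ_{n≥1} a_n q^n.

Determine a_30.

a_30 = 72

n=30: 1·30 2·15 3·10 5·6 6·5 10·3 15·2 30·1  f→[1+2+3+5+6+10+15+30]=72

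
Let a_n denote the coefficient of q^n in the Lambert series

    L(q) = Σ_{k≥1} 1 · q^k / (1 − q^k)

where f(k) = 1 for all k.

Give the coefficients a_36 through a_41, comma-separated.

n=36: 36·1 18·2 12·3 9·4 6·6 4·9 3·12 2·18 1·36  f→[1+1+1+1+1+1+1+1+1]=9
d|37:{1,37}  Σf=1+1=2
q^38  k|38↦f(k): 38:1 19:1 2:1 1:1  a_38=4
[q^39] f(39)=1,f(13)=1,f(3)=1,f(1)=1 ⇒ 4
q^40  k|40↦f(k): 40:1 20:1 10:1 8:1 5:1 4:1 2:1 1:1  a_40=8
d|41:{1,41}  Σf=1+1=2

9, 2, 4, 4, 8, 2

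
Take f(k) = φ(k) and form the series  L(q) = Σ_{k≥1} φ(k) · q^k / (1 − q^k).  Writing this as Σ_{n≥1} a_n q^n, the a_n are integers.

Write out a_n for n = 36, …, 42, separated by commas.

q^36  k|36↦φ(k): 36:12 18:6 12:4 9:6 6:2 4:2 3:2 2:1 1:1  a_36=36
n=37: 1·37 37·1  φ→[1+36]=37
[q^38] φ(1)=1,φ(2)=1,φ(19)=18,φ(38)=18 ⇒ 38
n=39: 39·1 13·3 3·13 1·39  φ→[24+12+2+1]=39
n=40: 1·40 2·20 4·10 5·8 8·5 10·4 20·2 40·1  φ→[1+1+2+4+4+4+8+16]=40
n=41: 1·41 41·1  φ→[1+40]=41
[q^42] φ(1)=1,φ(2)=1,φ(3)=2,φ(6)=2,φ(7)=6,φ(14)=6,φ(21)=12,φ(42)=12 ⇒ 42

36, 37, 38, 39, 40, 41, 42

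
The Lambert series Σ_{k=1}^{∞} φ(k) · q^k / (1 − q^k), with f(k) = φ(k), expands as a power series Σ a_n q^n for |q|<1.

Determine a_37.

[q^37] φ(1)=1,φ(37)=36 ⇒ 37

a_37 = 37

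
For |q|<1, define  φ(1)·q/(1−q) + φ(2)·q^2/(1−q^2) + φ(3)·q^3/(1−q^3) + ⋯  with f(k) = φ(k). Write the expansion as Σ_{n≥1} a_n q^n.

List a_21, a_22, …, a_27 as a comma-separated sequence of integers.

q^21  k|21↦φ(k): 1:1 3:2 7:6 21:12  a_21=21
d|22:{1,2,11,22}  Σφ=1+1+10+10=22
d|23:{1,23}  Σφ=1+22=23
n=24: 24·1 12·2 8·3 6·4 4·6 3·8 2·12 1·24  φ→[8+4+4+2+2+2+1+1]=24
n=25: 25·1 5·5 1·25  φ→[20+4+1]=25
d|26:{1,2,13,26}  Σφ=1+1+12+12=26
d|27:{27,9,3,1}  Σφ=18+6+2+1=27

21, 22, 23, 24, 25, 26, 27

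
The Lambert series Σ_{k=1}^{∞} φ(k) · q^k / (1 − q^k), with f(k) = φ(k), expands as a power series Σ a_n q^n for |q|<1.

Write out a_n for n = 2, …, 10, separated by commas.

[q^2] φ(1)=1,φ(2)=1 ⇒ 2
n=3: 1·3 3·1  φ→[1+2]=3
n=4: 4·1 2·2 1·4  φ→[2+1+1]=4
d|5:{1,5}  Σφ=1+4=5
d|6:{6,3,2,1}  Σφ=2+2+1+1=6
d|7:{1,7}  Σφ=1+6=7
d|8:{1,2,4,8}  Σφ=1+1+2+4=8
n=9: 1·9 3·3 9·1  φ→[1+2+6]=9
q^10  k|10↦φ(k): 1:1 2:1 5:4 10:4  a_10=10

2, 3, 4, 5, 6, 7, 8, 9, 10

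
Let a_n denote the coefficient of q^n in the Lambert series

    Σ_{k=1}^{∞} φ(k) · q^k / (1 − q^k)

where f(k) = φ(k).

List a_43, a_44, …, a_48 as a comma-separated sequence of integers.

[q^43] φ(43)=42,φ(1)=1 ⇒ 43
n=44: 44·1 22·2 11·4 4·11 2·22 1·44  φ→[20+10+10+2+1+1]=44
[q^45] φ(45)=24,φ(15)=8,φ(9)=6,φ(5)=4,φ(3)=2,φ(1)=1 ⇒ 45
q^46  k|46↦φ(k): 46:22 23:22 2:1 1:1  a_46=46
q^47  k|47↦φ(k): 47:46 1:1  a_47=47
[q^48] φ(48)=16,φ(24)=8,φ(16)=8,φ(12)=4,φ(8)=4,φ(6)=2,φ(4)=2,φ(3)=2,φ(2)=1,φ(1)=1 ⇒ 48

43, 44, 45, 46, 47, 48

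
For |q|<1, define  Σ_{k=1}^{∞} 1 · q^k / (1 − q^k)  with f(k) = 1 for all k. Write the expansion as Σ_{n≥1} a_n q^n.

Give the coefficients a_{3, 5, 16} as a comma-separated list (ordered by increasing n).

d|3:{3,1}  Σf=1+1=2
d|5:{5,1}  Σf=1+1=2
[q^16] f(1)=1,f(2)=1,f(4)=1,f(8)=1,f(16)=1 ⇒ 5

2, 2, 5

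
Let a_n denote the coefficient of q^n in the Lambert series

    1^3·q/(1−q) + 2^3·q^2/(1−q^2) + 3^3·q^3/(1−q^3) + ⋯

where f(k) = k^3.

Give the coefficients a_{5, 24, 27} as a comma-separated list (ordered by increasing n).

q^5  k|5↦f(k): 5:125 1:1  a_5=126
d|24:{1,2,3,4,6,8,12,24}  Σf=1+8+27+64+216+512+1728+13824=16380
[q^27] f(27)=19683,f(9)=729,f(3)=27,f(1)=1 ⇒ 20440

126, 16380, 20440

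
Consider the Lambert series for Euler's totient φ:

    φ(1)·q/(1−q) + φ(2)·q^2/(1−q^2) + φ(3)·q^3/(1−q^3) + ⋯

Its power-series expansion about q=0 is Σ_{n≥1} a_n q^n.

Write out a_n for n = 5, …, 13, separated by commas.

n=5: 1·5 5·1  φ→[1+4]=5
d|6:{6,3,2,1}  Σφ=2+2+1+1=6
n=7: 7·1 1·7  φ→[6+1]=7
d|8:{8,4,2,1}  Σφ=4+2+1+1=8
n=9: 1·9 3·3 9·1  φ→[1+2+6]=9
q^10  k|10↦φ(k): 10:4 5:4 2:1 1:1  a_10=10
n=11: 11·1 1·11  φ→[10+1]=11
n=12: 12·1 6·2 4·3 3·4 2·6 1·12  φ→[4+2+2+2+1+1]=12
q^13  k|13↦φ(k): 1:1 13:12  a_13=13

5, 6, 7, 8, 9, 10, 11, 12, 13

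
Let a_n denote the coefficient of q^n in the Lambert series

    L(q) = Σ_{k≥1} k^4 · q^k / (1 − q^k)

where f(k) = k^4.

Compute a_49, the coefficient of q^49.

d|49:{49,7,1}  Σf=5764801+2401+1=5767203

a_49 = 5767203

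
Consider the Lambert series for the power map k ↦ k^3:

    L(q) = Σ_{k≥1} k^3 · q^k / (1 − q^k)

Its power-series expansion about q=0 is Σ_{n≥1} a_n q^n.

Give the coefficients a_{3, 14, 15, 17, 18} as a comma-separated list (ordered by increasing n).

q^3  k|3↦f(k): 3:27 1:1  a_3=28
q^14  k|14↦f(k): 14:2744 7:343 2:8 1:1  a_14=3096
d|15:{1,3,5,15}  Σf=1+27+125+3375=3528
d|17:{17,1}  Σf=4913+1=4914
q^18  k|18↦f(k): 1:1 2:8 3:27 6:216 9:729 18:5832  a_18=6813

28, 3096, 3528, 4914, 6813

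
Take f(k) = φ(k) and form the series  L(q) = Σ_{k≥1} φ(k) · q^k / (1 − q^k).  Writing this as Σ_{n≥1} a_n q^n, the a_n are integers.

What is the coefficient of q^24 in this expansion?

n=24: 24·1 12·2 8·3 6·4 4·6 3·8 2·12 1·24  φ→[8+4+4+2+2+2+1+1]=24

a_24 = 24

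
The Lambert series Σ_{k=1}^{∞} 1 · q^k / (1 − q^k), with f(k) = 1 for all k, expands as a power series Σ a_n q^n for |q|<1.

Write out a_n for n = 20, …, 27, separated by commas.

6, 4, 4, 2, 8, 3, 4, 4

n=20: 1·20 2·10 4·5 5·4 10·2 20·1  f→[1+1+1+1+1+1]=6
n=21: 1·21 3·7 7·3 21·1  f→[1+1+1+1]=4
n=22: 22·1 11·2 2·11 1·22  f→[1+1+1+1]=4
d|23:{1,23}  Σf=1+1=2
d|24:{1,2,3,4,6,8,12,24}  Σf=1+1+1+1+1+1+1+1=8
d|25:{1,5,25}  Σf=1+1+1=3
[q^26] f(1)=1,f(2)=1,f(13)=1,f(26)=1 ⇒ 4
[q^27] f(27)=1,f(9)=1,f(3)=1,f(1)=1 ⇒ 4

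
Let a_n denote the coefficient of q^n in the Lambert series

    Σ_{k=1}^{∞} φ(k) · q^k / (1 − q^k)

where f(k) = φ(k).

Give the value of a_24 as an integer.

q^24  k|24↦φ(k): 24:8 12:4 8:4 6:2 4:2 3:2 2:1 1:1  a_24=24

a_24 = 24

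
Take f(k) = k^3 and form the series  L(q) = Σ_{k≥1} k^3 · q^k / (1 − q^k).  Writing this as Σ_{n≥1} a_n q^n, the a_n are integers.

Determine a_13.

d|13:{13,1}  Σf=2197+1=2198

a_13 = 2198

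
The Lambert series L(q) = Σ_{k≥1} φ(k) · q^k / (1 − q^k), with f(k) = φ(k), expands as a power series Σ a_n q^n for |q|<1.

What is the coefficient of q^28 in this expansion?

q^28  k|28↦φ(k): 1:1 2:1 4:2 7:6 14:6 28:12  a_28=28

a_28 = 28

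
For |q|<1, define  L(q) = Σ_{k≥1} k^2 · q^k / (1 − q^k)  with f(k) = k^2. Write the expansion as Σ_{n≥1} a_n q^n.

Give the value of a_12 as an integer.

n=12: 12·1 6·2 4·3 3·4 2·6 1·12  f→[144+36+16+9+4+1]=210

a_12 = 210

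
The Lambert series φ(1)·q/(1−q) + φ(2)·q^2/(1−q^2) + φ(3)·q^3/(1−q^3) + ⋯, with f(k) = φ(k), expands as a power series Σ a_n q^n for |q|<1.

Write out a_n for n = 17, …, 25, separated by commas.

n=17: 17·1 1·17  φ→[16+1]=17
q^18  k|18↦φ(k): 18:6 9:6 6:2 3:2 2:1 1:1  a_18=18
q^19  k|19↦φ(k): 19:18 1:1  a_19=19
[q^20] φ(1)=1,φ(2)=1,φ(4)=2,φ(5)=4,φ(10)=4,φ(20)=8 ⇒ 20
d|21:{21,7,3,1}  Σφ=12+6+2+1=21
q^22  k|22↦φ(k): 1:1 2:1 11:10 22:10  a_22=22
n=23: 23·1 1·23  φ→[22+1]=23
q^24  k|24↦φ(k): 1:1 2:1 3:2 4:2 6:2 8:4 12:4 24:8  a_24=24
[q^25] φ(25)=20,φ(5)=4,φ(1)=1 ⇒ 25

17, 18, 19, 20, 21, 22, 23, 24, 25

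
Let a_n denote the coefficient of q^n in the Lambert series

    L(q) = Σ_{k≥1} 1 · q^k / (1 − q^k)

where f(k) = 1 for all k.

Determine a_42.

n=42: 42·1 21·2 14·3 7·6 6·7 3·14 2·21 1·42  f→[1+1+1+1+1+1+1+1]=8

a_42 = 8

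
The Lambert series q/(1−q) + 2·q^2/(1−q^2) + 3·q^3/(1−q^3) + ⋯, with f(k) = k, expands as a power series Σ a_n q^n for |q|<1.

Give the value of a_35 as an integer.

a_35 = 48

n=35: 35·1 7·5 5·7 1·35  f→[35+7+5+1]=48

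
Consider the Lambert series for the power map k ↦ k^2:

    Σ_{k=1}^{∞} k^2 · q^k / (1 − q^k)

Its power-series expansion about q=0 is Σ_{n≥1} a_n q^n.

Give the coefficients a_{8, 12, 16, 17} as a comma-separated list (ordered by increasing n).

85, 210, 341, 290

[q^8] f(8)=64,f(4)=16,f(2)=4,f(1)=1 ⇒ 85
q^12  k|12↦f(k): 1:1 2:4 3:9 4:16 6:36 12:144  a_12=210
q^16  k|16↦f(k): 1:1 2:4 4:16 8:64 16:256  a_16=341
n=17: 1·17 17·1  f→[1+289]=290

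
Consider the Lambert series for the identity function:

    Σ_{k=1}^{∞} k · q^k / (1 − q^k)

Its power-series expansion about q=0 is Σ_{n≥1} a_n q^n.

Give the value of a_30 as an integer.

q^30  k|30↦f(k): 30:30 15:15 10:10 6:6 5:5 3:3 2:2 1:1  a_30=72

a_30 = 72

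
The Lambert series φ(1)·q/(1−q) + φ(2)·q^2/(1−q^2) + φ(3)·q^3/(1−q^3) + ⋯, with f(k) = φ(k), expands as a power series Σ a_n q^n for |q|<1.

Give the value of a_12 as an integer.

[q^12] φ(1)=1,φ(2)=1,φ(3)=2,φ(4)=2,φ(6)=2,φ(12)=4 ⇒ 12

a_12 = 12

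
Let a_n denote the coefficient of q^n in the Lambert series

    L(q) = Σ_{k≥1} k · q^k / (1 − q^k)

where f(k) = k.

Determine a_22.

a_22 = 36

d|22:{22,11,2,1}  Σf=22+11+2+1=36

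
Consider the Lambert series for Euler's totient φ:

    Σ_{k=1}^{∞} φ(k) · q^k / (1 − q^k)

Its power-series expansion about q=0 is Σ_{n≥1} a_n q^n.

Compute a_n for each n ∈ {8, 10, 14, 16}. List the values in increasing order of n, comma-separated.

q^8  k|8↦φ(k): 8:4 4:2 2:1 1:1  a_8=8
q^10  k|10↦φ(k): 10:4 5:4 2:1 1:1  a_10=10
q^14  k|14↦φ(k): 1:1 2:1 7:6 14:6  a_14=14
q^16  k|16↦φ(k): 16:8 8:4 4:2 2:1 1:1  a_16=16

8, 10, 14, 16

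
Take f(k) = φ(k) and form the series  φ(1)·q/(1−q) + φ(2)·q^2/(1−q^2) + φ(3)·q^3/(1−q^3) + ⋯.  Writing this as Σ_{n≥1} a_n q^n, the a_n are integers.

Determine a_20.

q^20  k|20↦φ(k): 1:1 2:1 4:2 5:4 10:4 20:8  a_20=20

a_20 = 20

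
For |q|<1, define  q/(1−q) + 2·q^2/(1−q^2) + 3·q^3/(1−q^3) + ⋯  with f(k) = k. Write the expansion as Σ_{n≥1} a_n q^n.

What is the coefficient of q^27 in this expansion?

a_27 = 40

n=27: 27·1 9·3 3·9 1·27  f→[27+9+3+1]=40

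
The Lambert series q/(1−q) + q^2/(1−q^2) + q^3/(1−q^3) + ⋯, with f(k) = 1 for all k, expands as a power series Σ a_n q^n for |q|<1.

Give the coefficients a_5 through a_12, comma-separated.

q^5  k|5↦f(k): 5:1 1:1  a_5=2
q^6  k|6↦f(k): 1:1 2:1 3:1 6:1  a_6=4
n=7: 7·1 1·7  f→[1+1]=2
q^8  k|8↦f(k): 1:1 2:1 4:1 8:1  a_8=4
q^9  k|9↦f(k): 1:1 3:1 9:1  a_9=3
[q^10] f(1)=1,f(2)=1,f(5)=1,f(10)=1 ⇒ 4
[q^11] f(1)=1,f(11)=1 ⇒ 2
n=12: 1·12 2·6 3·4 4·3 6·2 12·1  f→[1+1+1+1+1+1]=6

2, 4, 2, 4, 3, 4, 2, 6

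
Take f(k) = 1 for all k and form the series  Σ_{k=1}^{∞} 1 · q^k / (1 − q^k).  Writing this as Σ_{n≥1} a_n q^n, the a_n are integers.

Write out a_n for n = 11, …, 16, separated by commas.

d|11:{1,11}  Σf=1+1=2
n=12: 1·12 2·6 3·4 4·3 6·2 12·1  f→[1+1+1+1+1+1]=6
q^13  k|13↦f(k): 13:1 1:1  a_13=2
n=14: 14·1 7·2 2·7 1·14  f→[1+1+1+1]=4
q^15  k|15↦f(k): 1:1 3:1 5:1 15:1  a_15=4
n=16: 16·1 8·2 4·4 2·8 1·16  f→[1+1+1+1+1]=5

2, 6, 2, 4, 4, 5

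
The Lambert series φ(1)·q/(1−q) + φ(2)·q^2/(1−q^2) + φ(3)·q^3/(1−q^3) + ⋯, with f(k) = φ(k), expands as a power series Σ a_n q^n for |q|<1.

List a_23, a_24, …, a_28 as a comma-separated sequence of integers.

n=23: 23·1 1·23  φ→[22+1]=23
q^24  k|24↦φ(k): 1:1 2:1 3:2 4:2 6:2 8:4 12:4 24:8  a_24=24
d|25:{1,5,25}  Σφ=1+4+20=25
d|26:{26,13,2,1}  Σφ=12+12+1+1=26
n=27: 1·27 3·9 9·3 27·1  φ→[1+2+6+18]=27
[q^28] φ(1)=1,φ(2)=1,φ(4)=2,φ(7)=6,φ(14)=6,φ(28)=12 ⇒ 28

23, 24, 25, 26, 27, 28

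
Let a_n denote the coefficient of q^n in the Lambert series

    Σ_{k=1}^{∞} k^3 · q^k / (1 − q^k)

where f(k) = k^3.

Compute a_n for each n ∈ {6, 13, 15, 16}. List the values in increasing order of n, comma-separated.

q^6  k|6↦f(k): 6:216 3:27 2:8 1:1  a_6=252
n=13: 1·13 13·1  f→[1+2197]=2198
n=15: 15·1 5·3 3·5 1·15  f→[3375+125+27+1]=3528
q^16  k|16↦f(k): 1:1 2:8 4:64 8:512 16:4096  a_16=4681

252, 2198, 3528, 4681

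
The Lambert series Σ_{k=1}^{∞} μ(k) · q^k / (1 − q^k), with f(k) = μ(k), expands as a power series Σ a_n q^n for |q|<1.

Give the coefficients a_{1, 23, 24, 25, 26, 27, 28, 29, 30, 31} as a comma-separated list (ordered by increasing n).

1, 0, 0, 0, 0, 0, 0, 0, 0, 0

n=1: 1·1  μ→[1]=1
d|23:{23,1}  Σμ=(-1)+1=0
[q^24] μ(1)=1,μ(2)=-1,μ(3)=-1,μ(4)=0,μ(6)=1,μ(8)=0,μ(12)=0,μ(24)=0 ⇒ 0
[q^25] μ(25)=0,μ(5)=-1,μ(1)=1 ⇒ 0
n=26: 26·1 13·2 2·13 1·26  μ→[1+(-1)+(-1)+1]=0
[q^27] μ(1)=1,μ(3)=-1,μ(9)=0,μ(27)=0 ⇒ 0
q^28  k|28↦μ(k): 1:1 2:-1 4:0 7:-1 14:1 28:0  a_28=0
[q^29] μ(1)=1,μ(29)=-1 ⇒ 0
n=30: 1·30 2·15 3·10 5·6 6·5 10·3 15·2 30·1  μ→[1+(-1)+(-1)+(-1)+1+1+1+(-1)]=0
d|31:{31,1}  Σμ=(-1)+1=0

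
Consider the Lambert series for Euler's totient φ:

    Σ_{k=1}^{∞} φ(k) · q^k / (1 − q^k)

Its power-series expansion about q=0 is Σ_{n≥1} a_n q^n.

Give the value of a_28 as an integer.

d|28:{1,2,4,7,14,28}  Σφ=1+1+2+6+6+12=28

a_28 = 28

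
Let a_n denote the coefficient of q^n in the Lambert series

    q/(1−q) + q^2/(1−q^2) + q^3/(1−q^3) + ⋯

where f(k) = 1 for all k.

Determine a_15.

a_15 = 4

n=15: 15·1 5·3 3·5 1·15  f→[1+1+1+1]=4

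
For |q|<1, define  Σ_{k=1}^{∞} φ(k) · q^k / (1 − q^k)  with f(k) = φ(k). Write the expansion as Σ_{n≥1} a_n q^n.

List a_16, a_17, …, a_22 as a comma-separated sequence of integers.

n=16: 1·16 2·8 4·4 8·2 16·1  φ→[1+1+2+4+8]=16
[q^17] φ(1)=1,φ(17)=16 ⇒ 17
[q^18] φ(1)=1,φ(2)=1,φ(3)=2,φ(6)=2,φ(9)=6,φ(18)=6 ⇒ 18
d|19:{19,1}  Σφ=18+1=19
n=20: 20·1 10·2 5·4 4·5 2·10 1·20  φ→[8+4+4+2+1+1]=20
d|21:{1,3,7,21}  Σφ=1+2+6+12=21
q^22  k|22↦φ(k): 22:10 11:10 2:1 1:1  a_22=22

16, 17, 18, 19, 20, 21, 22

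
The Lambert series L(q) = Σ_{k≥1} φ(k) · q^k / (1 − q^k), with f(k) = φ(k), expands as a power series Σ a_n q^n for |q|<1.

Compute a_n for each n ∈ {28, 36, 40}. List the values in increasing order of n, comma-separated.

n=28: 28·1 14·2 7·4 4·7 2·14 1·28  φ→[12+6+6+2+1+1]=28
q^36  k|36↦φ(k): 1:1 2:1 3:2 4:2 6:2 9:6 12:4 18:6 36:12  a_36=36
n=40: 40·1 20·2 10·4 8·5 5·8 4·10 2·20 1·40  φ→[16+8+4+4+4+2+1+1]=40

28, 36, 40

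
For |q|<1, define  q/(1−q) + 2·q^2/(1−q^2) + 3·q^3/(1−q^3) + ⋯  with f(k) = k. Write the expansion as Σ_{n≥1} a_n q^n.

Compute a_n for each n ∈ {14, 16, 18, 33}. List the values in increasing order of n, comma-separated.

n=14: 1·14 2·7 7·2 14·1  f→[1+2+7+14]=24
q^16  k|16↦f(k): 16:16 8:8 4:4 2:2 1:1  a_16=31
q^18  k|18↦f(k): 1:1 2:2 3:3 6:6 9:9 18:18  a_18=39
q^33  k|33↦f(k): 1:1 3:3 11:11 33:33  a_33=48

24, 31, 39, 48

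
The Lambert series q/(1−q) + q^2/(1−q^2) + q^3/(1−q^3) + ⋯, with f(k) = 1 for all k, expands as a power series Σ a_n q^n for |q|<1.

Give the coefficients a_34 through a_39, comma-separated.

q^34  k|34↦f(k): 34:1 17:1 2:1 1:1  a_34=4
q^35  k|35↦f(k): 35:1 7:1 5:1 1:1  a_35=4
q^36  k|36↦f(k): 36:1 18:1 12:1 9:1 6:1 4:1 3:1 2:1 1:1  a_36=9
d|37:{37,1}  Σf=1+1=2
q^38  k|38↦f(k): 38:1 19:1 2:1 1:1  a_38=4
d|39:{39,13,3,1}  Σf=1+1+1+1=4

4, 4, 9, 2, 4, 4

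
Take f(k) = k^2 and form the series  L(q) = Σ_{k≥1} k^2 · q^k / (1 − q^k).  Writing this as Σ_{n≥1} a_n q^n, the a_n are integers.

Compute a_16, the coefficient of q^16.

a_16 = 341

q^16  k|16↦f(k): 1:1 2:4 4:16 8:64 16:256  a_16=341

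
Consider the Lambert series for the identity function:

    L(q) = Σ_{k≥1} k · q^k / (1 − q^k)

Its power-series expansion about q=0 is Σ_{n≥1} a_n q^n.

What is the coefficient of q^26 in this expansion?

a_26 = 42

[q^26] f(26)=26,f(13)=13,f(2)=2,f(1)=1 ⇒ 42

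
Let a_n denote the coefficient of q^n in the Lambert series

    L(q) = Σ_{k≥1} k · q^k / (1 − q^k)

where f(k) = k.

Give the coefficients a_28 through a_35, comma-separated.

56, 30, 72, 32, 63, 48, 54, 48

d|28:{1,2,4,7,14,28}  Σf=1+2+4+7+14+28=56
d|29:{29,1}  Σf=29+1=30
q^30  k|30↦f(k): 30:30 15:15 10:10 6:6 5:5 3:3 2:2 1:1  a_30=72
[q^31] f(31)=31,f(1)=1 ⇒ 32
[q^32] f(32)=32,f(16)=16,f(8)=8,f(4)=4,f(2)=2,f(1)=1 ⇒ 63
[q^33] f(33)=33,f(11)=11,f(3)=3,f(1)=1 ⇒ 48
d|34:{34,17,2,1}  Σf=34+17+2+1=54
q^35  k|35↦f(k): 35:35 7:7 5:5 1:1  a_35=48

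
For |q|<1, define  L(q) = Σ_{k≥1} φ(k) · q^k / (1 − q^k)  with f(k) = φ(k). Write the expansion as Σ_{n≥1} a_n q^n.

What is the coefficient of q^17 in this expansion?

q^17  k|17↦φ(k): 1:1 17:16  a_17=17

a_17 = 17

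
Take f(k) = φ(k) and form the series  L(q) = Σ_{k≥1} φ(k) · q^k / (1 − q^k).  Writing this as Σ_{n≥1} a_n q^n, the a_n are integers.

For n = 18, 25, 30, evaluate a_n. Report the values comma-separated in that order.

q^18  k|18↦φ(k): 1:1 2:1 3:2 6:2 9:6 18:6  a_18=18
q^25  k|25↦φ(k): 1:1 5:4 25:20  a_25=25
n=30: 1·30 2·15 3·10 5·6 6·5 10·3 15·2 30·1  φ→[1+1+2+4+2+4+8+8]=30

18, 25, 30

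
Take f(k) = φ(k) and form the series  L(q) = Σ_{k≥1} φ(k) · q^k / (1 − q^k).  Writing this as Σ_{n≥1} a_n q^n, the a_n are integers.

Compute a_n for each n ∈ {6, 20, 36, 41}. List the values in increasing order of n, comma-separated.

q^6  k|6↦φ(k): 1:1 2:1 3:2 6:2  a_6=6
q^20  k|20↦φ(k): 20:8 10:4 5:4 4:2 2:1 1:1  a_20=20
n=36: 1·36 2·18 3·12 4·9 6·6 9·4 12·3 18·2 36·1  φ→[1+1+2+2+2+6+4+6+12]=36
n=41: 41·1 1·41  φ→[40+1]=41

6, 20, 36, 41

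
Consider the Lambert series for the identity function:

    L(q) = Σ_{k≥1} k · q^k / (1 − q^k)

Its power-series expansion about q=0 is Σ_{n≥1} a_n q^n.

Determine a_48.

d|48:{48,24,16,12,8,6,4,3,2,1}  Σf=48+24+16+12+8+6+4+3+2+1=124

a_48 = 124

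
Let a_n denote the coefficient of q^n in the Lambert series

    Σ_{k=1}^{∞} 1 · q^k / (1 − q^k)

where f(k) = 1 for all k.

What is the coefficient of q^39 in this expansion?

d|39:{39,13,3,1}  Σf=1+1+1+1=4

a_39 = 4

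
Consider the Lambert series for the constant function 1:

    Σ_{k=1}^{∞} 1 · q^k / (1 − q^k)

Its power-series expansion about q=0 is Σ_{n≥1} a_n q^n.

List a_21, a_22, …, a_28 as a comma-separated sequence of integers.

4, 4, 2, 8, 3, 4, 4, 6

d|21:{1,3,7,21}  Σf=1+1+1+1=4
q^22  k|22↦f(k): 22:1 11:1 2:1 1:1  a_22=4
[q^23] f(23)=1,f(1)=1 ⇒ 2
d|24:{1,2,3,4,6,8,12,24}  Σf=1+1+1+1+1+1+1+1=8
d|25:{25,5,1}  Σf=1+1+1=3
q^26  k|26↦f(k): 1:1 2:1 13:1 26:1  a_26=4
d|27:{27,9,3,1}  Σf=1+1+1+1=4
q^28  k|28↦f(k): 1:1 2:1 4:1 7:1 14:1 28:1  a_28=6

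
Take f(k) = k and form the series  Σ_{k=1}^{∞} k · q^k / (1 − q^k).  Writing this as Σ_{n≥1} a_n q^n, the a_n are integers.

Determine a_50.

a_50 = 93

d|50:{1,2,5,10,25,50}  Σf=1+2+5+10+25+50=93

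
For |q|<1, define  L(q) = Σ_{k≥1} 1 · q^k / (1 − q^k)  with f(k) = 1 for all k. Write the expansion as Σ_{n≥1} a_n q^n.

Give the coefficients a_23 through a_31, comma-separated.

q^23  k|23↦f(k): 23:1 1:1  a_23=2
[q^24] f(24)=1,f(12)=1,f(8)=1,f(6)=1,f(4)=1,f(3)=1,f(2)=1,f(1)=1 ⇒ 8
d|25:{1,5,25}  Σf=1+1+1=3
d|26:{26,13,2,1}  Σf=1+1+1+1=4
d|27:{27,9,3,1}  Σf=1+1+1+1=4
q^28  k|28↦f(k): 1:1 2:1 4:1 7:1 14:1 28:1  a_28=6
q^29  k|29↦f(k): 1:1 29:1  a_29=2
n=30: 1·30 2·15 3·10 5·6 6·5 10·3 15·2 30·1  f→[1+1+1+1+1+1+1+1]=8
q^31  k|31↦f(k): 31:1 1:1  a_31=2

2, 8, 3, 4, 4, 6, 2, 8, 2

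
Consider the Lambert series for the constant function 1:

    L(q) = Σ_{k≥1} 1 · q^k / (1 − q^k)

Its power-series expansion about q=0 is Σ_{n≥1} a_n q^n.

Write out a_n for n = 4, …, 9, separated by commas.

d|4:{4,2,1}  Σf=1+1+1=3
n=5: 5·1 1·5  f→[1+1]=2
d|6:{1,2,3,6}  Σf=1+1+1+1=4
n=7: 7·1 1·7  f→[1+1]=2
d|8:{8,4,2,1}  Σf=1+1+1+1=4
n=9: 1·9 3·3 9·1  f→[1+1+1]=3

3, 2, 4, 2, 4, 3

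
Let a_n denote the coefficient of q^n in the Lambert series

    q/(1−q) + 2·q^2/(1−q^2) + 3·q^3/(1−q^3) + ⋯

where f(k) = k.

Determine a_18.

a_18 = 39

q^18  k|18↦f(k): 18:18 9:9 6:6 3:3 2:2 1:1  a_18=39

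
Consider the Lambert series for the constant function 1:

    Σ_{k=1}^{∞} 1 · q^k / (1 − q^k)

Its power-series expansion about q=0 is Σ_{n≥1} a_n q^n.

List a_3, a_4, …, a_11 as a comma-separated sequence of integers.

2, 3, 2, 4, 2, 4, 3, 4, 2

d|3:{1,3}  Σf=1+1=2
d|4:{4,2,1}  Σf=1+1+1=3
q^5  k|5↦f(k): 1:1 5:1  a_5=2
d|6:{6,3,2,1}  Σf=1+1+1+1=4
[q^7] f(7)=1,f(1)=1 ⇒ 2
[q^8] f(1)=1,f(2)=1,f(4)=1,f(8)=1 ⇒ 4
d|9:{9,3,1}  Σf=1+1+1=3
q^10  k|10↦f(k): 1:1 2:1 5:1 10:1  a_10=4
d|11:{1,11}  Σf=1+1=2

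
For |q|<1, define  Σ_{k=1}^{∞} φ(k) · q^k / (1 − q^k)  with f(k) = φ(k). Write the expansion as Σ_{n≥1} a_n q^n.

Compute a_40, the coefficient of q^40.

n=40: 40·1 20·2 10·4 8·5 5·8 4·10 2·20 1·40  φ→[16+8+4+4+4+2+1+1]=40

a_40 = 40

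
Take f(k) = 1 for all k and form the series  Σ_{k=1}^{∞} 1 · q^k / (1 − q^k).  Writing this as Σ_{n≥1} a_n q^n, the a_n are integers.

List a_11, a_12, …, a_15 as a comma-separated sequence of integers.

[q^11] f(11)=1,f(1)=1 ⇒ 2
d|12:{12,6,4,3,2,1}  Σf=1+1+1+1+1+1=6
[q^13] f(13)=1,f(1)=1 ⇒ 2
q^14  k|14↦f(k): 14:1 7:1 2:1 1:1  a_14=4
[q^15] f(15)=1,f(5)=1,f(3)=1,f(1)=1 ⇒ 4

2, 6, 2, 4, 4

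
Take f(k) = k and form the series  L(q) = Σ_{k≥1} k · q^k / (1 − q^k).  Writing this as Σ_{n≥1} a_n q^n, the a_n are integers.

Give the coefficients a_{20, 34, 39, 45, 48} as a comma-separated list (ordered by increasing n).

42, 54, 56, 78, 124

q^20  k|20↦f(k): 20:20 10:10 5:5 4:4 2:2 1:1  a_20=42
[q^34] f(34)=34,f(17)=17,f(2)=2,f(1)=1 ⇒ 54
d|39:{1,3,13,39}  Σf=1+3+13+39=56
q^45  k|45↦f(k): 45:45 15:15 9:9 5:5 3:3 1:1  a_45=78
d|48:{48,24,16,12,8,6,4,3,2,1}  Σf=48+24+16+12+8+6+4+3+2+1=124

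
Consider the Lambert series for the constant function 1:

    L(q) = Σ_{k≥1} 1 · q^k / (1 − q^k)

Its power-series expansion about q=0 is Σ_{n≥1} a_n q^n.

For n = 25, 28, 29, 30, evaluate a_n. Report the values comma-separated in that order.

3, 6, 2, 8

q^25  k|25↦f(k): 1:1 5:1 25:1  a_25=3
n=28: 28·1 14·2 7·4 4·7 2·14 1·28  f→[1+1+1+1+1+1]=6
n=29: 1·29 29·1  f→[1+1]=2
d|30:{30,15,10,6,5,3,2,1}  Σf=1+1+1+1+1+1+1+1=8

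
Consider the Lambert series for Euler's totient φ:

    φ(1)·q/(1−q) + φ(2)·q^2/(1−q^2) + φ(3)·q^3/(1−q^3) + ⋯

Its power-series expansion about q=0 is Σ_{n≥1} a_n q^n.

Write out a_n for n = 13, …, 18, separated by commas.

d|13:{13,1}  Σφ=12+1=13
n=14: 14·1 7·2 2·7 1·14  φ→[6+6+1+1]=14
n=15: 15·1 5·3 3·5 1·15  φ→[8+4+2+1]=15
[q^16] φ(16)=8,φ(8)=4,φ(4)=2,φ(2)=1,φ(1)=1 ⇒ 16
n=17: 17·1 1·17  φ→[16+1]=17
[q^18] φ(1)=1,φ(2)=1,φ(3)=2,φ(6)=2,φ(9)=6,φ(18)=6 ⇒ 18

13, 14, 15, 16, 17, 18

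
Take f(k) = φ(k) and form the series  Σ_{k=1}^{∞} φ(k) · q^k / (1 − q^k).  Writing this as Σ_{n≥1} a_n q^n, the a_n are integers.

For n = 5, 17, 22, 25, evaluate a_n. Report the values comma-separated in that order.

d|5:{5,1}  Σφ=4+1=5
[q^17] φ(1)=1,φ(17)=16 ⇒ 17
n=22: 22·1 11·2 2·11 1·22  φ→[10+10+1+1]=22
q^25  k|25↦φ(k): 1:1 5:4 25:20  a_25=25

5, 17, 22, 25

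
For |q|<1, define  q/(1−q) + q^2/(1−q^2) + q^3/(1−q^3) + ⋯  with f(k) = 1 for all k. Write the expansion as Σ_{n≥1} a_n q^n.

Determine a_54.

a_54 = 8

[q^54] f(54)=1,f(27)=1,f(18)=1,f(9)=1,f(6)=1,f(3)=1,f(2)=1,f(1)=1 ⇒ 8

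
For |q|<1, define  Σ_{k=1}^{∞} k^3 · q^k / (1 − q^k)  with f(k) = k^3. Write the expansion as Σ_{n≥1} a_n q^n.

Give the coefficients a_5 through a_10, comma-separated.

126, 252, 344, 585, 757, 1134

[q^5] f(1)=1,f(5)=125 ⇒ 126
n=6: 6·1 3·2 2·3 1·6  f→[216+27+8+1]=252
d|7:{1,7}  Σf=1+343=344
q^8  k|8↦f(k): 1:1 2:8 4:64 8:512  a_8=585
q^9  k|9↦f(k): 9:729 3:27 1:1  a_9=757
[q^10] f(10)=1000,f(5)=125,f(2)=8,f(1)=1 ⇒ 1134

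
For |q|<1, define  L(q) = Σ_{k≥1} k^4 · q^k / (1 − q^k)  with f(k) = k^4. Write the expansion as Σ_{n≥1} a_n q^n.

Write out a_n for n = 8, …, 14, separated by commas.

4369, 6643, 10642, 14642, 22386, 28562, 40834

q^8  k|8↦f(k): 8:4096 4:256 2:16 1:1  a_8=4369
q^9  k|9↦f(k): 9:6561 3:81 1:1  a_9=6643
d|10:{1,2,5,10}  Σf=1+16+625+10000=10642
n=11: 1·11 11·1  f→[1+14641]=14642
[q^12] f(12)=20736,f(6)=1296,f(4)=256,f(3)=81,f(2)=16,f(1)=1 ⇒ 22386
q^13  k|13↦f(k): 1:1 13:28561  a_13=28562
[q^14] f(14)=38416,f(7)=2401,f(2)=16,f(1)=1 ⇒ 40834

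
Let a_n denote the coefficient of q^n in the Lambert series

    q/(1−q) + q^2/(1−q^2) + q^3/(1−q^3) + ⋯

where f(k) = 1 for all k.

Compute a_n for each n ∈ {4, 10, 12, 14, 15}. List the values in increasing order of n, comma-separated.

3, 4, 6, 4, 4

d|4:{4,2,1}  Σf=1+1+1=3
q^10  k|10↦f(k): 1:1 2:1 5:1 10:1  a_10=4
[q^12] f(1)=1,f(2)=1,f(3)=1,f(4)=1,f(6)=1,f(12)=1 ⇒ 6
d|14:{14,7,2,1}  Σf=1+1+1+1=4
d|15:{15,5,3,1}  Σf=1+1+1+1=4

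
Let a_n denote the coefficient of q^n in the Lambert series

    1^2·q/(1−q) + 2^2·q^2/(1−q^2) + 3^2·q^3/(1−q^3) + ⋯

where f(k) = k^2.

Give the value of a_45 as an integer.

d|45:{1,3,5,9,15,45}  Σf=1+9+25+81+225+2025=2366

a_45 = 2366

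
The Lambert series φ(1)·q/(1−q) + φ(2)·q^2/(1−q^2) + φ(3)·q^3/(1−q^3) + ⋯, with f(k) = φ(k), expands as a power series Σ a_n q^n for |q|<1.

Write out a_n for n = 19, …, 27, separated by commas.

[q^19] φ(19)=18,φ(1)=1 ⇒ 19
n=20: 20·1 10·2 5·4 4·5 2·10 1·20  φ→[8+4+4+2+1+1]=20
n=21: 1·21 3·7 7·3 21·1  φ→[1+2+6+12]=21
d|22:{22,11,2,1}  Σφ=10+10+1+1=22
q^23  k|23↦φ(k): 23:22 1:1  a_23=23
d|24:{1,2,3,4,6,8,12,24}  Σφ=1+1+2+2+2+4+4+8=24
[q^25] φ(1)=1,φ(5)=4,φ(25)=20 ⇒ 25
d|26:{26,13,2,1}  Σφ=12+12+1+1=26
d|27:{1,3,9,27}  Σφ=1+2+6+18=27

19, 20, 21, 22, 23, 24, 25, 26, 27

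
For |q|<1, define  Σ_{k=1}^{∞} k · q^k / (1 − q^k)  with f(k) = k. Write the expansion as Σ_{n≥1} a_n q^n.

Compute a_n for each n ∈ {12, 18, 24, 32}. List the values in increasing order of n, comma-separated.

[q^12] f(12)=12,f(6)=6,f(4)=4,f(3)=3,f(2)=2,f(1)=1 ⇒ 28
q^18  k|18↦f(k): 18:18 9:9 6:6 3:3 2:2 1:1  a_18=39
q^24  k|24↦f(k): 24:24 12:12 8:8 6:6 4:4 3:3 2:2 1:1  a_24=60
[q^32] f(32)=32,f(16)=16,f(8)=8,f(4)=4,f(2)=2,f(1)=1 ⇒ 63

28, 39, 60, 63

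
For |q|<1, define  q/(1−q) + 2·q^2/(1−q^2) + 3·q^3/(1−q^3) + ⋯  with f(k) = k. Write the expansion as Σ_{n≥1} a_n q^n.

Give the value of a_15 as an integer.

a_15 = 24

[q^15] f(15)=15,f(5)=5,f(3)=3,f(1)=1 ⇒ 24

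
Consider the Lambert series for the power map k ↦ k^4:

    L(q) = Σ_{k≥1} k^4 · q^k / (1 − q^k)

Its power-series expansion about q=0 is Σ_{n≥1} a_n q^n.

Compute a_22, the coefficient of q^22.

a_22 = 248914

d|22:{1,2,11,22}  Σf=1+16+14641+234256=248914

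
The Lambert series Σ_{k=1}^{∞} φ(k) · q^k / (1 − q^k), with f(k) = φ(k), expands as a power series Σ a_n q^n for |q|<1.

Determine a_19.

d|19:{19,1}  Σφ=18+1=19

a_19 = 19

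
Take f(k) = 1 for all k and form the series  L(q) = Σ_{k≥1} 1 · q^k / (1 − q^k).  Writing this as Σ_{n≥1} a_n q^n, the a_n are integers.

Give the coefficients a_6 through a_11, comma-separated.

d|6:{6,3,2,1}  Σf=1+1+1+1=4
n=7: 1·7 7·1  f→[1+1]=2
[q^8] f(8)=1,f(4)=1,f(2)=1,f(1)=1 ⇒ 4
d|9:{1,3,9}  Σf=1+1+1=3
n=10: 1·10 2·5 5·2 10·1  f→[1+1+1+1]=4
n=11: 1·11 11·1  f→[1+1]=2

4, 2, 4, 3, 4, 2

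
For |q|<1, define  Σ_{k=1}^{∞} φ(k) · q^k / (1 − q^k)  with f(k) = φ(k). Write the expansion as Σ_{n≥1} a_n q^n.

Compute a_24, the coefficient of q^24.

d|24:{24,12,8,6,4,3,2,1}  Σφ=8+4+4+2+2+2+1+1=24

a_24 = 24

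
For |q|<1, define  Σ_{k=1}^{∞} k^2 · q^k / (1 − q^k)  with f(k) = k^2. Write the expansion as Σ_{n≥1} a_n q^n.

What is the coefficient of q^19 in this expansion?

d|19:{1,19}  Σf=1+361=362

a_19 = 362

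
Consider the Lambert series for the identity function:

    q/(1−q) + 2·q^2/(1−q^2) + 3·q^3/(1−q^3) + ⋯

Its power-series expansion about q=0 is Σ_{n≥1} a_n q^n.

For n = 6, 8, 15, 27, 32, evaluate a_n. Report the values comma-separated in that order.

12, 15, 24, 40, 63

q^6  k|6↦f(k): 1:1 2:2 3:3 6:6  a_6=12
n=8: 1·8 2·4 4·2 8·1  f→[1+2+4+8]=15
d|15:{15,5,3,1}  Σf=15+5+3+1=24
n=27: 27·1 9·3 3·9 1·27  f→[27+9+3+1]=40
d|32:{32,16,8,4,2,1}  Σf=32+16+8+4+2+1=63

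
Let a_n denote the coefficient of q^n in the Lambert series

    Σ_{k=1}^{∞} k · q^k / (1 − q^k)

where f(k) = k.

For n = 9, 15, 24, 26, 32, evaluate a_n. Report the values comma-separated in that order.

13, 24, 60, 42, 63

n=9: 9·1 3·3 1·9  f→[9+3+1]=13
n=15: 1·15 3·5 5·3 15·1  f→[1+3+5+15]=24
d|24:{24,12,8,6,4,3,2,1}  Σf=24+12+8+6+4+3+2+1=60
[q^26] f(1)=1,f(2)=2,f(13)=13,f(26)=26 ⇒ 42
[q^32] f(32)=32,f(16)=16,f(8)=8,f(4)=4,f(2)=2,f(1)=1 ⇒ 63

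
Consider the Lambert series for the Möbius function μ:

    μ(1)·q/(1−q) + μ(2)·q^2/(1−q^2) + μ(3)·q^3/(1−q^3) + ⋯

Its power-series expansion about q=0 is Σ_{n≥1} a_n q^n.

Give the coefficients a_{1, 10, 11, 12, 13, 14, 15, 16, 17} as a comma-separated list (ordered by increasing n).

1, 0, 0, 0, 0, 0, 0, 0, 0

q^1  k|1↦μ(k): 1:1  a_1=1
[q^10] μ(1)=1,μ(2)=-1,μ(5)=-1,μ(10)=1 ⇒ 0
[q^11] μ(1)=1,μ(11)=-1 ⇒ 0
q^12  k|12↦μ(k): 12:0 6:1 4:0 3:-1 2:-1 1:1  a_12=0
d|13:{13,1}  Σμ=(-1)+1=0
[q^14] μ(14)=1,μ(7)=-1,μ(2)=-1,μ(1)=1 ⇒ 0
d|15:{15,5,3,1}  Σμ=1+(-1)+(-1)+1=0
q^16  k|16↦μ(k): 16:0 8:0 4:0 2:-1 1:1  a_16=0
n=17: 1·17 17·1  μ→[1+(-1)]=0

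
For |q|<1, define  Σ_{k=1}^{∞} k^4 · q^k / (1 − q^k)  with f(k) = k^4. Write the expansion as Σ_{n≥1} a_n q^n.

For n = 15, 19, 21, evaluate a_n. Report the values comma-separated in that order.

d|15:{15,5,3,1}  Σf=50625+625+81+1=51332
d|19:{1,19}  Σf=1+130321=130322
q^21  k|21↦f(k): 21:194481 7:2401 3:81 1:1  a_21=196964

51332, 130322, 196964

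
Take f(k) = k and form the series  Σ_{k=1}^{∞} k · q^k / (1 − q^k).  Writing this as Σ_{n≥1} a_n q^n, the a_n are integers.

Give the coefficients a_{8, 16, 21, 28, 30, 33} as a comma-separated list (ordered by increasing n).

n=8: 1·8 2·4 4·2 8·1  f→[1+2+4+8]=15
d|16:{16,8,4,2,1}  Σf=16+8+4+2+1=31
n=21: 1·21 3·7 7·3 21·1  f→[1+3+7+21]=32
n=28: 28·1 14·2 7·4 4·7 2·14 1·28  f→[28+14+7+4+2+1]=56
d|30:{30,15,10,6,5,3,2,1}  Σf=30+15+10+6+5+3+2+1=72
n=33: 33·1 11·3 3·11 1·33  f→[33+11+3+1]=48

15, 31, 32, 56, 72, 48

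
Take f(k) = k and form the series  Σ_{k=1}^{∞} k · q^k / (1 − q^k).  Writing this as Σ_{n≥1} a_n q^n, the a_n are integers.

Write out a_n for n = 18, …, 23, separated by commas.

39, 20, 42, 32, 36, 24

[q^18] f(18)=18,f(9)=9,f(6)=6,f(3)=3,f(2)=2,f(1)=1 ⇒ 39
n=19: 19·1 1·19  f→[19+1]=20
n=20: 20·1 10·2 5·4 4·5 2·10 1·20  f→[20+10+5+4+2+1]=42
q^21  k|21↦f(k): 21:21 7:7 3:3 1:1  a_21=32
q^22  k|22↦f(k): 22:22 11:11 2:2 1:1  a_22=36
q^23  k|23↦f(k): 23:23 1:1  a_23=24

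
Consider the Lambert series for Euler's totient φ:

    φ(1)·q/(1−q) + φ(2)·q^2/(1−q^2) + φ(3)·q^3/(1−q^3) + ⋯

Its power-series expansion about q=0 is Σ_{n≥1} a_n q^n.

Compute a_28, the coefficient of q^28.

n=28: 1·28 2·14 4·7 7·4 14·2 28·1  φ→[1+1+2+6+6+12]=28

a_28 = 28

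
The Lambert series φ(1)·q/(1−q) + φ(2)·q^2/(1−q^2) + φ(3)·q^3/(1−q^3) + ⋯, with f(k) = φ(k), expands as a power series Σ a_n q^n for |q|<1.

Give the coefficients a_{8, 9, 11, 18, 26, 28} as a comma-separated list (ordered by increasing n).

[q^8] φ(1)=1,φ(2)=1,φ(4)=2,φ(8)=4 ⇒ 8
[q^9] φ(9)=6,φ(3)=2,φ(1)=1 ⇒ 9
[q^11] φ(1)=1,φ(11)=10 ⇒ 11
d|18:{18,9,6,3,2,1}  Σφ=6+6+2+2+1+1=18
q^26  k|26↦φ(k): 26:12 13:12 2:1 1:1  a_26=26
n=28: 1·28 2·14 4·7 7·4 14·2 28·1  φ→[1+1+2+6+6+12]=28

8, 9, 11, 18, 26, 28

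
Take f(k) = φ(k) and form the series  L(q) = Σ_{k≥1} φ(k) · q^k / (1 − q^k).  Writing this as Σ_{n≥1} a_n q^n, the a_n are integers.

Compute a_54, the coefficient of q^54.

d|54:{1,2,3,6,9,18,27,54}  Σφ=1+1+2+2+6+6+18+18=54

a_54 = 54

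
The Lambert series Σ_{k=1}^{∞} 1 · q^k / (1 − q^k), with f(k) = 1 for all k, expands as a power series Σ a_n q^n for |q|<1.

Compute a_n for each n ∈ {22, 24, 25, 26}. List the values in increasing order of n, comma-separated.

q^22  k|22↦f(k): 22:1 11:1 2:1 1:1  a_22=4
d|24:{24,12,8,6,4,3,2,1}  Σf=1+1+1+1+1+1+1+1=8
d|25:{25,5,1}  Σf=1+1+1=3
n=26: 26·1 13·2 2·13 1·26  f→[1+1+1+1]=4

4, 8, 3, 4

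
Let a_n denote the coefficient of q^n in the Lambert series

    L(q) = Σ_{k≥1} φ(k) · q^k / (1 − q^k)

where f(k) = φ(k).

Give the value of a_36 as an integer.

q^36  k|36↦φ(k): 1:1 2:1 3:2 4:2 6:2 9:6 12:4 18:6 36:12  a_36=36

a_36 = 36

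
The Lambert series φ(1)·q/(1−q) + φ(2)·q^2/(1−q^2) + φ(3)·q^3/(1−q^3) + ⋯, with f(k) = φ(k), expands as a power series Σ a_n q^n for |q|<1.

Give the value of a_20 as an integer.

q^20  k|20↦φ(k): 1:1 2:1 4:2 5:4 10:4 20:8  a_20=20

a_20 = 20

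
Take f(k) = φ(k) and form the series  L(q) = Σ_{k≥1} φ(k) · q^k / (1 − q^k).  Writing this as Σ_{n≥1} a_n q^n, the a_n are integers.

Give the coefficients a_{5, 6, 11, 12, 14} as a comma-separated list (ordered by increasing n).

d|5:{1,5}  Σφ=1+4=5
n=6: 6·1 3·2 2·3 1·6  φ→[2+2+1+1]=6
n=11: 1·11 11·1  φ→[1+10]=11
q^12  k|12↦φ(k): 12:4 6:2 4:2 3:2 2:1 1:1  a_12=12
n=14: 14·1 7·2 2·7 1·14  φ→[6+6+1+1]=14

5, 6, 11, 12, 14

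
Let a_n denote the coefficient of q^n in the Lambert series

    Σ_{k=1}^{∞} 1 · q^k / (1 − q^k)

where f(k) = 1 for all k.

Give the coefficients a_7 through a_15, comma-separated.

q^7  k|7↦f(k): 1:1 7:1  a_7=2
n=8: 8·1 4·2 2·4 1·8  f→[1+1+1+1]=4
[q^9] f(9)=1,f(3)=1,f(1)=1 ⇒ 3
d|10:{1,2,5,10}  Σf=1+1+1+1=4
[q^11] f(1)=1,f(11)=1 ⇒ 2
q^12  k|12↦f(k): 1:1 2:1 3:1 4:1 6:1 12:1  a_12=6
d|13:{13,1}  Σf=1+1=2
q^14  k|14↦f(k): 1:1 2:1 7:1 14:1  a_14=4
n=15: 15·1 5·3 3·5 1·15  f→[1+1+1+1]=4

2, 4, 3, 4, 2, 6, 2, 4, 4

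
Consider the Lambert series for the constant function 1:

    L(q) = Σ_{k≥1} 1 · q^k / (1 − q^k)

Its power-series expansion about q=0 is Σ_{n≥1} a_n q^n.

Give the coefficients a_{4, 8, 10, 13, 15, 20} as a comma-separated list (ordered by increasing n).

d|4:{1,2,4}  Σf=1+1+1=3
q^8  k|8↦f(k): 1:1 2:1 4:1 8:1  a_8=4
q^10  k|10↦f(k): 10:1 5:1 2:1 1:1  a_10=4
q^13  k|13↦f(k): 1:1 13:1  a_13=2
n=15: 15·1 5·3 3·5 1·15  f→[1+1+1+1]=4
q^20  k|20↦f(k): 20:1 10:1 5:1 4:1 2:1 1:1  a_20=6

3, 4, 4, 2, 4, 6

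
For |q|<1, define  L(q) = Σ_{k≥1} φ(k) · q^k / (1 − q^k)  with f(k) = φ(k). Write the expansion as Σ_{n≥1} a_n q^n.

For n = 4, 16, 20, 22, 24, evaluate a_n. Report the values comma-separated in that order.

q^4  k|4↦φ(k): 4:2 2:1 1:1  a_4=4
d|16:{16,8,4,2,1}  Σφ=8+4+2+1+1=16
[q^20] φ(1)=1,φ(2)=1,φ(4)=2,φ(5)=4,φ(10)=4,φ(20)=8 ⇒ 20
d|22:{22,11,2,1}  Σφ=10+10+1+1=22
[q^24] φ(24)=8,φ(12)=4,φ(8)=4,φ(6)=2,φ(4)=2,φ(3)=2,φ(2)=1,φ(1)=1 ⇒ 24

4, 16, 20, 22, 24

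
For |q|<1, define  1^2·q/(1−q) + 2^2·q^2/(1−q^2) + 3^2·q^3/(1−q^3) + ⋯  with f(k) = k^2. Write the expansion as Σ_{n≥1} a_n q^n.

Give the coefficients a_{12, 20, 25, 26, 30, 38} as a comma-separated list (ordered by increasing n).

210, 546, 651, 850, 1300, 1810

n=12: 12·1 6·2 4·3 3·4 2·6 1·12  f→[144+36+16+9+4+1]=210
d|20:{20,10,5,4,2,1}  Σf=400+100+25+16+4+1=546
n=25: 1·25 5·5 25·1  f→[1+25+625]=651
n=26: 1·26 2·13 13·2 26·1  f→[1+4+169+676]=850
[q^30] f(30)=900,f(15)=225,f(10)=100,f(6)=36,f(5)=25,f(3)=9,f(2)=4,f(1)=1 ⇒ 1300
q^38  k|38↦f(k): 1:1 2:4 19:361 38:1444  a_38=1810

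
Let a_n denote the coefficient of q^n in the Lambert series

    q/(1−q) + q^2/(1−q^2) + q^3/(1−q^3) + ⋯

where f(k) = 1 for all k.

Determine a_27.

d|27:{27,9,3,1}  Σf=1+1+1+1=4

a_27 = 4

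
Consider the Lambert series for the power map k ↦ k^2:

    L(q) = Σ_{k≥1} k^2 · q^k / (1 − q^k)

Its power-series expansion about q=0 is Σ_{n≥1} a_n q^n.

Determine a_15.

n=15: 15·1 5·3 3·5 1·15  f→[225+25+9+1]=260

a_15 = 260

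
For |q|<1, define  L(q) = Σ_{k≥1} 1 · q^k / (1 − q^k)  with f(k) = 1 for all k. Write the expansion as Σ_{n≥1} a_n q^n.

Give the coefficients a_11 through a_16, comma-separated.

2, 6, 2, 4, 4, 5

[q^11] f(11)=1,f(1)=1 ⇒ 2
d|12:{1,2,3,4,6,12}  Σf=1+1+1+1+1+1=6
d|13:{1,13}  Σf=1+1=2
[q^14] f(1)=1,f(2)=1,f(7)=1,f(14)=1 ⇒ 4
d|15:{1,3,5,15}  Σf=1+1+1+1=4
[q^16] f(16)=1,f(8)=1,f(4)=1,f(2)=1,f(1)=1 ⇒ 5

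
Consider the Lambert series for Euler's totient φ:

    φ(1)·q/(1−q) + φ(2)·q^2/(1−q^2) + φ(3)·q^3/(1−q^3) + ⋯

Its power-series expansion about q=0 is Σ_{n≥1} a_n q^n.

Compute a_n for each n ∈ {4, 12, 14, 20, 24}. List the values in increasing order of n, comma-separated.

n=4: 4·1 2·2 1·4  φ→[2+1+1]=4
q^12  k|12↦φ(k): 12:4 6:2 4:2 3:2 2:1 1:1  a_12=12
n=14: 14·1 7·2 2·7 1·14  φ→[6+6+1+1]=14
d|20:{1,2,4,5,10,20}  Σφ=1+1+2+4+4+8=20
q^24  k|24↦φ(k): 24:8 12:4 8:4 6:2 4:2 3:2 2:1 1:1  a_24=24

4, 12, 14, 20, 24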